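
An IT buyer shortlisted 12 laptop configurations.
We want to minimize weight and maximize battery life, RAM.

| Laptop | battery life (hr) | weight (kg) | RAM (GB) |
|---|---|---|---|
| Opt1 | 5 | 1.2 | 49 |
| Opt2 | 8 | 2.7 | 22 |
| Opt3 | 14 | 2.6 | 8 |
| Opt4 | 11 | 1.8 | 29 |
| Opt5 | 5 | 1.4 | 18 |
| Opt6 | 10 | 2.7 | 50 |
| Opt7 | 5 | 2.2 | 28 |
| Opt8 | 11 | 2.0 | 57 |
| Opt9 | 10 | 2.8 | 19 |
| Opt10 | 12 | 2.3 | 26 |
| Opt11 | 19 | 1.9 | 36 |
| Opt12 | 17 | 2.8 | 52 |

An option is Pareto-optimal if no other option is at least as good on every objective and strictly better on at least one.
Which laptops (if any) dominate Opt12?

none

Opt1: worse on battery life (5 vs 17).
Opt2: worse on battery life (8 vs 17).
Opt3: worse on battery life (14 vs 17).
Opt4: worse on battery life (11 vs 17).
Opt5: worse on battery life (5 vs 17).
Opt6: worse on battery life (10 vs 17).
Opt7: worse on battery life (5 vs 17).
Opt8: worse on battery life (11 vs 17).
Opt9: worse on battery life (10 vs 17).
Opt10: worse on battery life (12 vs 17).
Opt11: worse on RAM (36 vs 52).
No option dominates Opt12.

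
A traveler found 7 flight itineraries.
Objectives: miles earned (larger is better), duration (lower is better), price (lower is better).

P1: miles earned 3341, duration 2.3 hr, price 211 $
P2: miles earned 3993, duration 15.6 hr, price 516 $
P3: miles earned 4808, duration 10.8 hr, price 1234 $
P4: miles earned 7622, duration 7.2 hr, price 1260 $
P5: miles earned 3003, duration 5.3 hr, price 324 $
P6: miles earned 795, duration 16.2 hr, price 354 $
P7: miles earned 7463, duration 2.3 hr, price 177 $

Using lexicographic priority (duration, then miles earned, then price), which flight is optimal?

First minimize duration: best is 2.3, kept {P1, P7}.
Then maximize miles earned: best is 7463, kept {P7}.

P7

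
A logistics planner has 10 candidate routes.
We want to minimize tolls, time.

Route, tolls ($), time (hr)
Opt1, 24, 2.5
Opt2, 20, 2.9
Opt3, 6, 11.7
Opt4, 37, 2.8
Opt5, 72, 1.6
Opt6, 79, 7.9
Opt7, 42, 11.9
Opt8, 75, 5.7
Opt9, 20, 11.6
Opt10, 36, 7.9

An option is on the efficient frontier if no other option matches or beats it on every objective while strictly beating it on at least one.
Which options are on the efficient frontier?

Opt1: not dominated.
Opt2: not dominated.
Opt3: not dominated (best tolls).
Opt4: dominated by Opt1 (tolls 24≤37, time 2.5≤2.8).
Opt5: not dominated (best time).
Opt6: dominated by Opt1 (tolls 24≤79, time 2.5≤7.9).
Opt7: dominated by Opt1 (tolls 24≤42, time 2.5≤11.9).
Opt8: dominated by Opt1 (tolls 24≤75, time 2.5≤5.7).
Opt9: dominated by Opt2 (tolls 20≤20, time 2.9≤11.6).
Opt10: dominated by Opt1 (tolls 24≤36, time 2.5≤7.9).

Opt1, Opt2, Opt3, Opt5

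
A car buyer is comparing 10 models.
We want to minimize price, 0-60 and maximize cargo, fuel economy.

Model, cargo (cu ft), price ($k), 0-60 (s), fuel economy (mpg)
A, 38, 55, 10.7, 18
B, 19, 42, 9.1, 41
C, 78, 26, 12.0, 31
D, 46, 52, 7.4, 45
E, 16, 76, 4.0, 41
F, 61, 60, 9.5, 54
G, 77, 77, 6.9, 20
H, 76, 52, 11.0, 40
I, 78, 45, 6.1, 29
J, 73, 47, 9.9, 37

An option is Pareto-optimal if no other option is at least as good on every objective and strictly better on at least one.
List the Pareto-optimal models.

B, C, D, E, F, H, I, J

A: dominated by D (cargo 46≥38, price 52≤55, 0-60 7.4≤10.7, fuel economy 45≥18).
B: not dominated.
C: not dominated (best price).
D: not dominated.
E: not dominated (best 0-60).
F: not dominated (best fuel economy).
G: dominated by I (cargo 78≥77, price 45≤77, 0-60 6.1≤6.9, fuel economy 29≥20).
H: not dominated.
I: not dominated.
J: not dominated.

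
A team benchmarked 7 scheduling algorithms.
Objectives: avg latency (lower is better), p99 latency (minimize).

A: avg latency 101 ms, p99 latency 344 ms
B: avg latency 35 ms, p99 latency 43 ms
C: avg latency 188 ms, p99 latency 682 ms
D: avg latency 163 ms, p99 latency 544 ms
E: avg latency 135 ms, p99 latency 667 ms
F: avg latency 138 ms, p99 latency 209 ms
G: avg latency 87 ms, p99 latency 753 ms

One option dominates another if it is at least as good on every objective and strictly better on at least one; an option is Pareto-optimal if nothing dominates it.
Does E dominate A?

No

E vs A: E is worse on avg latency (135 vs 101), so it does not dominate A.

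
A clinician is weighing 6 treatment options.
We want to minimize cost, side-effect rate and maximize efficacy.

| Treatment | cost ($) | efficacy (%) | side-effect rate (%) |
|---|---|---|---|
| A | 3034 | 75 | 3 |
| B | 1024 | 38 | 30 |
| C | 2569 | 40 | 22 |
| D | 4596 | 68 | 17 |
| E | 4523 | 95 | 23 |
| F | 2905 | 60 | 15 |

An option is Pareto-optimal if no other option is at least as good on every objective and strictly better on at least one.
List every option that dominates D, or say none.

A: cost 3034≤4596, efficacy 75≥68, side-effect rate 3≤17 — dominates D.
Others (B, C, E, F) are each worse than D on at least one objective.

A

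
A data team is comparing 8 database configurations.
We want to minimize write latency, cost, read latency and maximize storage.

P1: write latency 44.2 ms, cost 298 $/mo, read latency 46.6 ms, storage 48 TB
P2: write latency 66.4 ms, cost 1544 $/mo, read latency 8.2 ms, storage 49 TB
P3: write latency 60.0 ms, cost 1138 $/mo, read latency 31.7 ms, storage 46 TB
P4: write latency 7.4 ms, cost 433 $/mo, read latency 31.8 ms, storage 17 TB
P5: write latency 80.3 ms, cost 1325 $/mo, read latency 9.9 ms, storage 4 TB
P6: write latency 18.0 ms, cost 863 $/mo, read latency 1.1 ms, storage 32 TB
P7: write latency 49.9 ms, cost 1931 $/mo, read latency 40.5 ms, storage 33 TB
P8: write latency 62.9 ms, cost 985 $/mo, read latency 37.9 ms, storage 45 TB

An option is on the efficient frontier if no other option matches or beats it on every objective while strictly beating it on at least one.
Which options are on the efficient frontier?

P1, P2, P3, P4, P6, P7, P8

P1: not dominated (best cost).
P2: not dominated (best storage).
P3: not dominated.
P4: not dominated (best write latency).
P5: dominated by P6 (write latency 18.0≤80.3, cost 863≤1325, read latency 1.1≤9.9, storage 32≥4).
P6: not dominated (best read latency).
P7: not dominated.
P8: not dominated.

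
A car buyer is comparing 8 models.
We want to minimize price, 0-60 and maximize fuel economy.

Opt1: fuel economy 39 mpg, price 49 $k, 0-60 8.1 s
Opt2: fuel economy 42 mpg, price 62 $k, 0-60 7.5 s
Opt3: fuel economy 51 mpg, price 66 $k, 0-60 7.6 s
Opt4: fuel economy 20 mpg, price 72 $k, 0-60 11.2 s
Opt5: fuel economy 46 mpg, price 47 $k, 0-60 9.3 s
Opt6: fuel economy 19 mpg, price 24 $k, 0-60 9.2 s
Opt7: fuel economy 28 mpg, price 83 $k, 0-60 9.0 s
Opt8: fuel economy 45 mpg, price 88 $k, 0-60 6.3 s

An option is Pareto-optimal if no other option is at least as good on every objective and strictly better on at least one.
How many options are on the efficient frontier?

Opt1: not dominated.
Opt2: not dominated.
Opt3: not dominated (best fuel economy).
Opt4: dominated by Opt1 (fuel economy 39≥20, price 49≤72, 0-60 8.1≤11.2).
Opt5: not dominated.
Opt6: not dominated (best price).
Opt7: dominated by Opt1 (fuel economy 39≥28, price 49≤83, 0-60 8.1≤9.0).
Opt8: not dominated (best 0-60).
Pareto-optimal: Opt1, Opt2, Opt3, Opt5, Opt6, Opt8 → 6.

6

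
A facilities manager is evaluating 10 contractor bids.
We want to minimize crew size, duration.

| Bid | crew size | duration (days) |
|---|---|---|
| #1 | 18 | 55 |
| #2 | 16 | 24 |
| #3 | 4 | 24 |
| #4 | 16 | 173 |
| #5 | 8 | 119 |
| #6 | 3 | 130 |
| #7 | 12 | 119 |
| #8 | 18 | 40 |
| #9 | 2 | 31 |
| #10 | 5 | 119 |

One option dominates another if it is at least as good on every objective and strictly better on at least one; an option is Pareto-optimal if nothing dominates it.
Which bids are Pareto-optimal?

#3, #9

#1: dominated by #2 (crew size 16≤18, duration 24≤55).
#2: dominated by #3 (crew size 4≤16, duration 24≤24).
#3: not dominated.
#4: dominated by #2 (crew size 16≤16, duration 24≤173).
#5: dominated by #3 (crew size 4≤8, duration 24≤119).
#6: dominated by #9 (crew size 2≤3, duration 31≤130).
#7: dominated by #3 (crew size 4≤12, duration 24≤119).
#8: dominated by #2 (crew size 16≤18, duration 24≤40).
#9: not dominated (best crew size).
#10: dominated by #3 (crew size 4≤5, duration 24≤119).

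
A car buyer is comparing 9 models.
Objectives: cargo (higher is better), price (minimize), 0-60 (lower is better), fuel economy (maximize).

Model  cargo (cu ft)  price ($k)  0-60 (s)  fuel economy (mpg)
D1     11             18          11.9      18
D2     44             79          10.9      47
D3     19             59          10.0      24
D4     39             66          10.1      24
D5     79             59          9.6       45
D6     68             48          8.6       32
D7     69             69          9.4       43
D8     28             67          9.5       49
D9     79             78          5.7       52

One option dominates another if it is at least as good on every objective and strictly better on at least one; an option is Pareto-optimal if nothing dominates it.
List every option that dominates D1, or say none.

D2: worse on price (79 vs 18).
D3: worse on price (59 vs 18).
D4: worse on price (66 vs 18).
D5: worse on price (59 vs 18).
D6: worse on price (48 vs 18).
D7: worse on price (69 vs 18).
D8: worse on price (67 vs 18).
D9: worse on price (78 vs 18).
No option dominates D1.

none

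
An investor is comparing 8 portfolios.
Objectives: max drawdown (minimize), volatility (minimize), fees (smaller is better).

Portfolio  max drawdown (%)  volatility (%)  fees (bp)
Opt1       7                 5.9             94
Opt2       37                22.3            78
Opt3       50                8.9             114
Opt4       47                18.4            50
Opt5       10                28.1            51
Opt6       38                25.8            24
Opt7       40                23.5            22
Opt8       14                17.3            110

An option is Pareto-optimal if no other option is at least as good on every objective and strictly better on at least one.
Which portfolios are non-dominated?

Opt1: not dominated (best max drawdown).
Opt2: not dominated.
Opt3: dominated by Opt1 (max drawdown 7≤50, volatility 5.9≤8.9, fees 94≤114).
Opt4: not dominated.
Opt5: not dominated.
Opt6: not dominated.
Opt7: not dominated (best fees).
Opt8: dominated by Opt1 (max drawdown 7≤14, volatility 5.9≤17.3, fees 94≤110).

Opt1, Opt2, Opt4, Opt5, Opt6, Opt7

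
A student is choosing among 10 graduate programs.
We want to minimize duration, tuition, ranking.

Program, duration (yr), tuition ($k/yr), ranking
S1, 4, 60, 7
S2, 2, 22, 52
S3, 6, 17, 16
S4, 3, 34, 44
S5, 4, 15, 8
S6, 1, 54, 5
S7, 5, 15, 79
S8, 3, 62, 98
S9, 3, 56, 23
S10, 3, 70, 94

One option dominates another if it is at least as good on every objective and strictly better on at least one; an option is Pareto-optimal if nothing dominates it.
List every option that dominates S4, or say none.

none

S1: worse on duration (4 vs 3).
S2: worse on ranking (52 vs 44).
S3: worse on duration (6 vs 3).
S5: worse on duration (4 vs 3).
S6: worse on tuition (54 vs 34).
S7: worse on duration (5 vs 3).
S8: worse on tuition (62 vs 34).
S9: worse on tuition (56 vs 34).
S10: worse on tuition (70 vs 34).
No option dominates S4.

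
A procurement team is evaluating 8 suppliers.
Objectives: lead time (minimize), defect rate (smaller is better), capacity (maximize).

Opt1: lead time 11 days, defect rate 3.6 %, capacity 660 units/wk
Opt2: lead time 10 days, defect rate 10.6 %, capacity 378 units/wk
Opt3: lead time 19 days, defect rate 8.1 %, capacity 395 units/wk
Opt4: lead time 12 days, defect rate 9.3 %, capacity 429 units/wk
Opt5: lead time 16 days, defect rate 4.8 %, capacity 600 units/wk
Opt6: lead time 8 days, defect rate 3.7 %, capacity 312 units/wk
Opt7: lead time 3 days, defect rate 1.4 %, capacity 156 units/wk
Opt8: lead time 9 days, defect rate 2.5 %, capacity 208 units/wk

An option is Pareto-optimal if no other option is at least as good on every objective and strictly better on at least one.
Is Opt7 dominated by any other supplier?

Opt1: worse on lead time (11 vs 3).
Opt2: worse on lead time (10 vs 3).
Opt3: worse on lead time (19 vs 3).
Opt4: worse on lead time (12 vs 3).
Opt5: worse on lead time (16 vs 3).
Opt6: worse on lead time (8 vs 3).
Opt8: worse on lead time (9 vs 3).
No option is at least as good as Opt7 on every objective and strictly better on one.

No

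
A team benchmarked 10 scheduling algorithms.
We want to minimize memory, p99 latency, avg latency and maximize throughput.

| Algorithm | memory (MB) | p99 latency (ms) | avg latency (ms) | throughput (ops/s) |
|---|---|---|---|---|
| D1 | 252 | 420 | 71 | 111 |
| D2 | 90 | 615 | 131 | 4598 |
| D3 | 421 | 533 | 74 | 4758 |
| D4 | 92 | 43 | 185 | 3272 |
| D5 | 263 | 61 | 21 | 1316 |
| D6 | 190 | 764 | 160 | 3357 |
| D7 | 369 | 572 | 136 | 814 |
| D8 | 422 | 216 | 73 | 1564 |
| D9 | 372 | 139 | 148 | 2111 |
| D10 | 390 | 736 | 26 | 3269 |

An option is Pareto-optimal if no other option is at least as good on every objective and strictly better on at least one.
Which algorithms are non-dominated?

D1: not dominated.
D2: not dominated (best memory).
D3: not dominated (best throughput).
D4: not dominated (best p99 latency).
D5: not dominated (best avg latency).
D6: dominated by D2 (memory 90≤190, p99 latency 615≤764, avg latency 131≤160, throughput 4598≥3357).
D7: dominated by D5 (memory 263≤369, p99 latency 61≤572, avg latency 21≤136, throughput 1316≥814).
D8: not dominated.
D9: not dominated.
D10: not dominated.

D1, D2, D3, D4, D5, D8, D9, D10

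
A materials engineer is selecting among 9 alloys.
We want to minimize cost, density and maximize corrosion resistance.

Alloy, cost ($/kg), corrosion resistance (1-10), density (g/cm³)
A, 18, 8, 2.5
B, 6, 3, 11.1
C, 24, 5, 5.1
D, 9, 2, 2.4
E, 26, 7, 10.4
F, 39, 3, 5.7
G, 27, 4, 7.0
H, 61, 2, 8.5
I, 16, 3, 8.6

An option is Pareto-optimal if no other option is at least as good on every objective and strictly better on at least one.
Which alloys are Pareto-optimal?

A: not dominated (best corrosion resistance).
B: not dominated (best cost).
C: dominated by A (cost 18≤24, corrosion resistance 8≥5, density 2.5≤5.1).
D: not dominated (best density).
E: dominated by A (cost 18≤26, corrosion resistance 8≥7, density 2.5≤10.4).
F: dominated by A (cost 18≤39, corrosion resistance 8≥3, density 2.5≤5.7).
G: dominated by A (cost 18≤27, corrosion resistance 8≥4, density 2.5≤7.0).
H: dominated by A (cost 18≤61, corrosion resistance 8≥2, density 2.5≤8.5).
I: not dominated.

A, B, D, I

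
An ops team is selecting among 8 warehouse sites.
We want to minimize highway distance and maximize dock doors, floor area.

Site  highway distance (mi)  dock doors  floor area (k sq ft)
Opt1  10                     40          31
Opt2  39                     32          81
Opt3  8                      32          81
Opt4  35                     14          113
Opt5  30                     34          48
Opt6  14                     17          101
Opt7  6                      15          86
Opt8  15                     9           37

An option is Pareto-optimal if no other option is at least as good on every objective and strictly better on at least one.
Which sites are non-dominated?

Opt1: not dominated (best dock doors).
Opt2: dominated by Opt3 (highway distance 8≤39, dock doors 32≥32, floor area 81≥81).
Opt3: not dominated.
Opt4: not dominated (best floor area).
Opt5: not dominated.
Opt6: not dominated.
Opt7: not dominated (best highway distance).
Opt8: dominated by Opt3 (highway distance 8≤15, dock doors 32≥9, floor area 81≥37).

Opt1, Opt3, Opt4, Opt5, Opt6, Opt7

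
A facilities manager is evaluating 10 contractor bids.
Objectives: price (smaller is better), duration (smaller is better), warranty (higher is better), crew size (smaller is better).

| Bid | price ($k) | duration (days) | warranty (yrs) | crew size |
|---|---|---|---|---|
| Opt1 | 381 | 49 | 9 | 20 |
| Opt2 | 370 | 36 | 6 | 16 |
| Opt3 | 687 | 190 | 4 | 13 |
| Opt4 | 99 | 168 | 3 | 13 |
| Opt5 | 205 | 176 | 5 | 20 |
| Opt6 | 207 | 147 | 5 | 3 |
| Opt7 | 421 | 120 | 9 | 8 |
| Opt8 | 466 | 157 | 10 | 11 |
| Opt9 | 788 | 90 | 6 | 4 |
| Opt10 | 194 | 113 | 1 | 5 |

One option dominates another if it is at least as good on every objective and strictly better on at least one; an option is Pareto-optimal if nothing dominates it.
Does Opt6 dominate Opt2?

Opt6 vs Opt2: Opt6 is worse on duration (147 vs 36), so it does not dominate Opt2.

No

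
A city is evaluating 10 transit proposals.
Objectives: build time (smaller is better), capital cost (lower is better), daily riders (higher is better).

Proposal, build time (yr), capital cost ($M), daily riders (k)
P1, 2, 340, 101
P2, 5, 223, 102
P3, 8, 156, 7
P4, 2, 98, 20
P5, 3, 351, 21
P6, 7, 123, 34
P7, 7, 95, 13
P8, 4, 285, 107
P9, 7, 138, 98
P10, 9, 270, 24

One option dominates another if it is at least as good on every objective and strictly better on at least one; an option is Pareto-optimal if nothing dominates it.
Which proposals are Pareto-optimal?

P1: not dominated.
P2: not dominated.
P3: dominated by P4 (build time 2≤8, capital cost 98≤156, daily riders 20≥7).
P4: not dominated.
P5: dominated by P1 (build time 2≤3, capital cost 340≤351, daily riders 101≥21).
P6: not dominated.
P7: not dominated (best capital cost).
P8: not dominated (best daily riders).
P9: not dominated.
P10: dominated by P2 (build time 5≤9, capital cost 223≤270, daily riders 102≥24).

P1, P2, P4, P6, P7, P8, P9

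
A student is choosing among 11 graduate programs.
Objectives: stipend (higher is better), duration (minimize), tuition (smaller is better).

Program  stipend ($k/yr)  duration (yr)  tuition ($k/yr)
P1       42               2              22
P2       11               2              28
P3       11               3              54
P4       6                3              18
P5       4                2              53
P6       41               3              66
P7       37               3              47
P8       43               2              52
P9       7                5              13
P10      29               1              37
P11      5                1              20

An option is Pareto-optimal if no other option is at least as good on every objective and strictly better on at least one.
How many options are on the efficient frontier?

6

P1: not dominated.
P2: dominated by P1 (stipend 42≥11, duration 2≤2, tuition 22≤28).
P3: dominated by P1 (stipend 42≥11, duration 2≤3, tuition 22≤54).
P4: not dominated.
P5: dominated by P1 (stipend 42≥4, duration 2≤2, tuition 22≤53).
P6: dominated by P1 (stipend 42≥41, duration 2≤3, tuition 22≤66).
P7: dominated by P1 (stipend 42≥37, duration 2≤3, tuition 22≤47).
P8: not dominated (best stipend).
P9: not dominated (best tuition).
P10: not dominated.
P11: not dominated.
Pareto-optimal: P1, P4, P8, P9, P10, P11 → 6.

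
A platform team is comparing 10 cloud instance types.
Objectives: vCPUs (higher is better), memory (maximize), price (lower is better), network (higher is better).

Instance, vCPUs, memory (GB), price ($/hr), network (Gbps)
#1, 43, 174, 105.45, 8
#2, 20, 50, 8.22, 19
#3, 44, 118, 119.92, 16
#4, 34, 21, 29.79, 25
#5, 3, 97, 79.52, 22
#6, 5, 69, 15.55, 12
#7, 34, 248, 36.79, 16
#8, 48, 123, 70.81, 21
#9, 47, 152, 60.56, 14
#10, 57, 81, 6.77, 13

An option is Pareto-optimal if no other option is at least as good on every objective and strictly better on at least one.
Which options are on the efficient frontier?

#1: not dominated.
#2: not dominated.
#3: dominated by #8 (vCPUs 48≥44, memory 123≥118, price 70.81≤119.92, network 21≥16).
#4: not dominated (best network).
#5: not dominated.
#6: dominated by #10 (vCPUs 57≥5, memory 81≥69, price 6.77≤15.55, network 13≥12).
#7: not dominated (best memory).
#8: not dominated.
#9: not dominated.
#10: not dominated (best vCPUs).

#1, #2, #4, #5, #7, #8, #9, #10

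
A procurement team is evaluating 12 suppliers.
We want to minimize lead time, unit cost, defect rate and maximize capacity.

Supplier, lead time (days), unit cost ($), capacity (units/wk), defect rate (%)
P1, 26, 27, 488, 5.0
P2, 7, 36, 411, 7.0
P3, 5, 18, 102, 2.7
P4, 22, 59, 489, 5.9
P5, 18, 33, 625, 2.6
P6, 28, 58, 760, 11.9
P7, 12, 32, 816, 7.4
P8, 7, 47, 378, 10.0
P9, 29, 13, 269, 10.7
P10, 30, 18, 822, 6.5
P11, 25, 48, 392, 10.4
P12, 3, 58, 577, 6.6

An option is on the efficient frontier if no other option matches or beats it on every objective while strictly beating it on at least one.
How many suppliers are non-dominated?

8

P1: not dominated.
P2: not dominated.
P3: not dominated.
P4: dominated by P5 (lead time 18≤22, unit cost 33≤59, capacity 625≥489, defect rate 2.6≤5.9).
P5: not dominated (best defect rate).
P6: dominated by P7 (lead time 12≤28, unit cost 32≤58, capacity 816≥760, defect rate 7.4≤11.9).
P7: not dominated.
P8: dominated by P2 (lead time 7≤7, unit cost 36≤47, capacity 411≥378, defect rate 7.0≤10.0).
P9: not dominated (best unit cost).
P10: not dominated (best capacity).
P11: dominated by P2 (lead time 7≤25, unit cost 36≤48, capacity 411≥392, defect rate 7.0≤10.4).
P12: not dominated (best lead time).
Pareto-optimal: P1, P2, P3, P5, P7, P9, P10, P12 → 8.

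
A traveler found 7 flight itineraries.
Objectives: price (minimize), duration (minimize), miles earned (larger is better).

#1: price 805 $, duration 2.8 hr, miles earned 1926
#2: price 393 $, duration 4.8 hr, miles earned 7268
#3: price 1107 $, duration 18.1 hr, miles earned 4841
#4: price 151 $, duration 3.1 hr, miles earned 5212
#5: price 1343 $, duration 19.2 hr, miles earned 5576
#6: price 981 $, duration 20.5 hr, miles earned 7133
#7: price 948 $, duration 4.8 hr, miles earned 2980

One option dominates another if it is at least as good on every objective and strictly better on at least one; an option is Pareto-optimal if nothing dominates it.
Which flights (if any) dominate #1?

none

#2: worse on duration (4.8 vs 2.8).
#3: worse on price (1107 vs 805).
#4: worse on duration (3.1 vs 2.8).
#5: worse on price (1343 vs 805).
#6: worse on price (981 vs 805).
#7: worse on price (948 vs 805).
No option dominates #1.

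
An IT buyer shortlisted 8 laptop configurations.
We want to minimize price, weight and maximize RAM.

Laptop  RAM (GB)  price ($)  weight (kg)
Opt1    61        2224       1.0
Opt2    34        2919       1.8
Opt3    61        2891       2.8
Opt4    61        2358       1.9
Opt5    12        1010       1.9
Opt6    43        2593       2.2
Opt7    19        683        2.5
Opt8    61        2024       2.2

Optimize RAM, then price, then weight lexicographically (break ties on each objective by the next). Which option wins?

Opt8

First maximize RAM: best is 61, kept {Opt1, Opt3, Opt4, Opt8}.
Then minimize price: best is 2024, kept {Opt8}.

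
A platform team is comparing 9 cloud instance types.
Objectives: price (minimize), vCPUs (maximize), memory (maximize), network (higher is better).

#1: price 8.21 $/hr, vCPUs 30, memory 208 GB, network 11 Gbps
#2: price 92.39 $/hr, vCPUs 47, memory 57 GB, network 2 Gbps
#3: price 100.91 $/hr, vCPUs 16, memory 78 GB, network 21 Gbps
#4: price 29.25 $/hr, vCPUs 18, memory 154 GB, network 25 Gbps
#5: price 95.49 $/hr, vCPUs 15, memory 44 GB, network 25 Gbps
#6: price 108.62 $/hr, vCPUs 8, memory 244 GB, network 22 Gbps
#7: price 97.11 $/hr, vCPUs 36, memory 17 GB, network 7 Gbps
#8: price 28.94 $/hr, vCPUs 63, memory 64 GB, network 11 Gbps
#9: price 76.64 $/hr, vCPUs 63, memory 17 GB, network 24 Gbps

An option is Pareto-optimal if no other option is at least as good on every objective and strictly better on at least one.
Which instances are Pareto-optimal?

#1: not dominated (best price).
#2: dominated by #8 (price 28.94≤92.39, vCPUs 63≥47, memory 64≥57, network 11≥2).
#3: dominated by #4 (price 29.25≤100.91, vCPUs 18≥16, memory 154≥78, network 25≥21).
#4: not dominated.
#5: dominated by #4 (price 29.25≤95.49, vCPUs 18≥15, memory 154≥44, network 25≥25).
#6: not dominated (best memory).
#7: dominated by #8 (price 28.94≤97.11, vCPUs 63≥36, memory 64≥17, network 11≥7).
#8: not dominated.
#9: not dominated.

#1, #4, #6, #8, #9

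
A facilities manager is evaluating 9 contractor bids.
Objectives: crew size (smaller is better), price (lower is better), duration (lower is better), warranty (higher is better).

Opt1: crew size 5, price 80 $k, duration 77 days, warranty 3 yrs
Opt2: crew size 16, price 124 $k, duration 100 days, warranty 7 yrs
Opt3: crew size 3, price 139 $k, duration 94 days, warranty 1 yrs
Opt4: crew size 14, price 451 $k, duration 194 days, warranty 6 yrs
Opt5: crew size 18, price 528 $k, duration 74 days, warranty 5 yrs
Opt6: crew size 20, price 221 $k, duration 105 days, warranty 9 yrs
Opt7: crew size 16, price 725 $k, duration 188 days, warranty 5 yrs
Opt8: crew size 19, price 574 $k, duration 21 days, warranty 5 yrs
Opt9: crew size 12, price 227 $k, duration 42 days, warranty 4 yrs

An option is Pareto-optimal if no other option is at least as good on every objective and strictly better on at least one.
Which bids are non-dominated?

Opt1: not dominated (best price).
Opt2: not dominated.
Opt3: not dominated (best crew size).
Opt4: not dominated.
Opt5: not dominated.
Opt6: not dominated (best warranty).
Opt7: dominated by Opt2 (crew size 16≤16, price 124≤725, duration 100≤188, warranty 7≥5).
Opt8: not dominated (best duration).
Opt9: not dominated.

Opt1, Opt2, Opt3, Opt4, Opt5, Opt6, Opt8, Opt9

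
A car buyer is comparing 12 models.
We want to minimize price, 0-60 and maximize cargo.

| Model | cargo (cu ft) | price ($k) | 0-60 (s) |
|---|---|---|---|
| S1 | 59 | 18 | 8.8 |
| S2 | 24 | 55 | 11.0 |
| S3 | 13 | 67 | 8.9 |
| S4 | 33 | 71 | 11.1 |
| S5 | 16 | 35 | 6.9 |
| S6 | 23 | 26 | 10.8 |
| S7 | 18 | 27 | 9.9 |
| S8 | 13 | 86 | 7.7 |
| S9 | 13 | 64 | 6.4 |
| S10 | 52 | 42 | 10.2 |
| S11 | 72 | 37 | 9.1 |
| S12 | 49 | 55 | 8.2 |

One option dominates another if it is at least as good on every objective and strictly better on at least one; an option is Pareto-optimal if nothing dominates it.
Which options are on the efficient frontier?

S1, S5, S9, S11, S12

S1: not dominated (best price).
S2: dominated by S1 (cargo 59≥24, price 18≤55, 0-60 8.8≤11.0).
S3: dominated by S1 (cargo 59≥13, price 18≤67, 0-60 8.8≤8.9).
S4: dominated by S1 (cargo 59≥33, price 18≤71, 0-60 8.8≤11.1).
S5: not dominated.
S6: dominated by S1 (cargo 59≥23, price 18≤26, 0-60 8.8≤10.8).
S7: dominated by S1 (cargo 59≥18, price 18≤27, 0-60 8.8≤9.9).
S8: dominated by S5 (cargo 16≥13, price 35≤86, 0-60 6.9≤7.7).
S9: not dominated (best 0-60).
S10: dominated by S1 (cargo 59≥52, price 18≤42, 0-60 8.8≤10.2).
S11: not dominated (best cargo).
S12: not dominated.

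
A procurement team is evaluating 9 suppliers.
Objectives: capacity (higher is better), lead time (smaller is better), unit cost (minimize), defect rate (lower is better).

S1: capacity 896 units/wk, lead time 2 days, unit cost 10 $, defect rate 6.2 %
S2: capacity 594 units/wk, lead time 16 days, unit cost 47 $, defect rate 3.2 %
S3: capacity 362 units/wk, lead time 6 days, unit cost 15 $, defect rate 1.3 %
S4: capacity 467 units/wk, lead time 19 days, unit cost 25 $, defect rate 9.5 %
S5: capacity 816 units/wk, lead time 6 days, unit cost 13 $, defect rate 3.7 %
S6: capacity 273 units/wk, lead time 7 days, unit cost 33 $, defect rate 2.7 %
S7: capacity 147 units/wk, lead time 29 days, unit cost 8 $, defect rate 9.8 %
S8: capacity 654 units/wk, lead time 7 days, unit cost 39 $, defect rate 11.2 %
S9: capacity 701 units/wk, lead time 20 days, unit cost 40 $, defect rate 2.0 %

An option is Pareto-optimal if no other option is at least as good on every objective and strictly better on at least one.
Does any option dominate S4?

S1 vs S4: capacity 896≥467, lead time 2≤19, unit cost 10≤25, defect rate 6.2≤9.5 — S1 is at least as good on every objective and strictly better on at least one, so S1 dominates S4.

Yes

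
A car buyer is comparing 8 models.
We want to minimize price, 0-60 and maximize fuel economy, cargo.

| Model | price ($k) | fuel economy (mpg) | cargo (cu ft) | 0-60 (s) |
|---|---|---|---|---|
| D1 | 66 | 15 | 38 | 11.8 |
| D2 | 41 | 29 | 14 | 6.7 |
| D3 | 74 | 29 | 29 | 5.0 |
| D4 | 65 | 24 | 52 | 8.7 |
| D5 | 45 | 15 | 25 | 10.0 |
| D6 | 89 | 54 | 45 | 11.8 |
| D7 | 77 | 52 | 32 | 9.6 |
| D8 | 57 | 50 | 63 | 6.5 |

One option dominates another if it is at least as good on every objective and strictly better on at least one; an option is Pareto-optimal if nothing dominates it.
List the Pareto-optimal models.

D1: dominated by D4 (price 65≤66, fuel economy 24≥15, cargo 52≥38, 0-60 8.7≤11.8).
D2: not dominated (best price).
D3: not dominated (best 0-60).
D4: dominated by D8 (price 57≤65, fuel economy 50≥24, cargo 63≥52, 0-60 6.5≤8.7).
D5: not dominated.
D6: not dominated (best fuel economy).
D7: not dominated.
D8: not dominated (best cargo).

D2, D3, D5, D6, D7, D8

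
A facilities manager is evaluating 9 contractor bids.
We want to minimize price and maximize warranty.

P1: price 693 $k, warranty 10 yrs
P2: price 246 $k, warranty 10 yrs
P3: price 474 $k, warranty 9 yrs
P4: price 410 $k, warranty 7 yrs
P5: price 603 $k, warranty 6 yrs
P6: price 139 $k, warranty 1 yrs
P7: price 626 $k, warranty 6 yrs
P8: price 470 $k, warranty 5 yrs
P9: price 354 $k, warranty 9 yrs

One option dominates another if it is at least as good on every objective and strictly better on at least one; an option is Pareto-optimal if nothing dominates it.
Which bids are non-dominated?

P1: dominated by P2 (price 246≤693, warranty 10≥10).
P2: not dominated.
P3: dominated by P2 (price 246≤474, warranty 10≥9).
P4: dominated by P2 (price 246≤410, warranty 10≥7).
P5: dominated by P2 (price 246≤603, warranty 10≥6).
P6: not dominated (best price).
P7: dominated by P2 (price 246≤626, warranty 10≥6).
P8: dominated by P2 (price 246≤470, warranty 10≥5).
P9: dominated by P2 (price 246≤354, warranty 10≥9).

P2, P6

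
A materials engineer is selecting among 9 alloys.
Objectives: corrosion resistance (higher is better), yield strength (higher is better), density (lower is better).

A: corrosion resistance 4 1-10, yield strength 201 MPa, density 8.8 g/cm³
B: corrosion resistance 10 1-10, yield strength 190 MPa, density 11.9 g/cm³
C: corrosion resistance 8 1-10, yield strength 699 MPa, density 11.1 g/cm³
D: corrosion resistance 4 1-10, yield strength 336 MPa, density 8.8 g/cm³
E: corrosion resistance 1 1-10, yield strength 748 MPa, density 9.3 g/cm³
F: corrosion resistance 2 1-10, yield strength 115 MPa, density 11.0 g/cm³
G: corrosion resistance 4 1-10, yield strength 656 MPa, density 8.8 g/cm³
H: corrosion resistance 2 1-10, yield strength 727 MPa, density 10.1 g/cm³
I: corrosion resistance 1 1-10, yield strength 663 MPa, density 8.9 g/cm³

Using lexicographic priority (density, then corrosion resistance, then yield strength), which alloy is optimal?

First minimize density: best is 8.8, kept {A, D, G}.
Then maximize corrosion resistance: best is 4, kept {A, D, G}.
Then maximize yield strength: best is 656, kept {G}.

G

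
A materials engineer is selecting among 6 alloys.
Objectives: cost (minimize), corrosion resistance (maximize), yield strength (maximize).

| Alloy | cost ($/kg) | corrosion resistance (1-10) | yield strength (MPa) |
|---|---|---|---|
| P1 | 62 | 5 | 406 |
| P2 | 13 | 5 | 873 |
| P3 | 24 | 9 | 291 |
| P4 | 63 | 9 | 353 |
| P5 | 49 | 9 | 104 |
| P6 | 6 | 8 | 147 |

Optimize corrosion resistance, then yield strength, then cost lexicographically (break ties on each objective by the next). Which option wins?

P4

First maximize corrosion resistance: best is 9, kept {P3, P4, P5}.
Then maximize yield strength: best is 353, kept {P4}.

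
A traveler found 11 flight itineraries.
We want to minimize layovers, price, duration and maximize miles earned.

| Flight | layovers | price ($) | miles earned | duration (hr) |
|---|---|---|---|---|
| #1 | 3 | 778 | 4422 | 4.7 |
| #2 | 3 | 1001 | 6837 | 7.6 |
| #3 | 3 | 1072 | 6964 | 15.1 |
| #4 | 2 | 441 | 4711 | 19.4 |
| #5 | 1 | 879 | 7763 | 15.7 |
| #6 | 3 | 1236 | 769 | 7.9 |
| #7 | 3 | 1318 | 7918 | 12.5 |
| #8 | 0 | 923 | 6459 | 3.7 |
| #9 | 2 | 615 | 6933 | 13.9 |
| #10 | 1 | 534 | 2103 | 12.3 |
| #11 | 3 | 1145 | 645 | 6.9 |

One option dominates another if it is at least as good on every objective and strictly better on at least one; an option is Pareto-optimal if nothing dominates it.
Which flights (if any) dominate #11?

#1, #8

#1: layovers 3≤3, price 778≤1145, miles earned 4422≥645, duration 4.7≤6.9 — dominates #11.
#8: layovers 0≤3, price 923≤1145, miles earned 6459≥645, duration 3.7≤6.9 — dominates #11.
Others (#2, #3, #4, #5, #6, #7, #9, #10) are each worse than #11 on at least one objective.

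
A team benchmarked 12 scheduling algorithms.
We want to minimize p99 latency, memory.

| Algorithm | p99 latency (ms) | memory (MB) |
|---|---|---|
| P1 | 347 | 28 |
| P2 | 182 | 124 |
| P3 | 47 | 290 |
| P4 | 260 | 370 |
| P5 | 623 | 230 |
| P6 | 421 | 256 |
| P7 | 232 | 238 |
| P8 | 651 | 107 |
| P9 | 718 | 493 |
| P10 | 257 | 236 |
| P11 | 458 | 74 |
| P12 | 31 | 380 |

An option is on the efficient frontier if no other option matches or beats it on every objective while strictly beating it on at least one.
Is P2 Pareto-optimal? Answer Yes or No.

P1: worse on p99 latency (347 vs 182).
P3: worse on memory (290 vs 124).
P4: worse on p99 latency (260 vs 182).
P5: worse on p99 latency (623 vs 182).
P6: worse on p99 latency (421 vs 182).
P7: worse on p99 latency (232 vs 182).
P8: worse on p99 latency (651 vs 182).
P9: worse on p99 latency (718 vs 182).
P10: worse on p99 latency (257 vs 182).
P11: worse on p99 latency (458 vs 182).
P12: worse on memory (380 vs 124).
No option is at least as good as P2 on every objective and strictly better on one.

Yes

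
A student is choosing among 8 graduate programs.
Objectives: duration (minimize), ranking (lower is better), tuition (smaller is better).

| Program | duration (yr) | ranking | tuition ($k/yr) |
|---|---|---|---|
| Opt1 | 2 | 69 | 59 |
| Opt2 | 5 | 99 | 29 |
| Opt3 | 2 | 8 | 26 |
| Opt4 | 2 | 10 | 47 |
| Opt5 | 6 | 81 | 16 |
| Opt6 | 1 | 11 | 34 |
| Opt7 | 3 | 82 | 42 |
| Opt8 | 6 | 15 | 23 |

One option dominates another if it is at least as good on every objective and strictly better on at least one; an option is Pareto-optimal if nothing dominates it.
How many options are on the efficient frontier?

Opt1: dominated by Opt3 (duration 2≤2, ranking 8≤69, tuition 26≤59).
Opt2: dominated by Opt3 (duration 2≤5, ranking 8≤99, tuition 26≤29).
Opt3: not dominated (best ranking).
Opt4: dominated by Opt3 (duration 2≤2, ranking 8≤10, tuition 26≤47).
Opt5: not dominated (best tuition).
Opt6: not dominated (best duration).
Opt7: dominated by Opt3 (duration 2≤3, ranking 8≤82, tuition 26≤42).
Opt8: not dominated.
Pareto-optimal: Opt3, Opt5, Opt6, Opt8 → 4.

4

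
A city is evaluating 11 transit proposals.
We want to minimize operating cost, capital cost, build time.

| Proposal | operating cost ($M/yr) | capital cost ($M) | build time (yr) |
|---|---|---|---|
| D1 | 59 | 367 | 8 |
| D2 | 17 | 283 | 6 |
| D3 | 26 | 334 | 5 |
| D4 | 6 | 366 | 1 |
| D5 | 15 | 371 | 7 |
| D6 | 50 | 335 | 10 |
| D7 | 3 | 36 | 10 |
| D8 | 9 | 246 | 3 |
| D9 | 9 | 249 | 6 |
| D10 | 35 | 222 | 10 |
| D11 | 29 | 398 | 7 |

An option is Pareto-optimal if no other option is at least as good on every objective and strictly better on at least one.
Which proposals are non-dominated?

D4, D7, D8

D1: dominated by D2 (operating cost 17≤59, capital cost 283≤367, build time 6≤8).
D2: dominated by D8 (operating cost 9≤17, capital cost 246≤283, build time 3≤6).
D3: dominated by D8 (operating cost 9≤26, capital cost 246≤334, build time 3≤5).
D4: not dominated (best build time).
D5: dominated by D4 (operating cost 6≤15, capital cost 366≤371, build time 1≤7).
D6: dominated by D2 (operating cost 17≤50, capital cost 283≤335, build time 6≤10).
D7: not dominated (best operating cost).
D8: not dominated.
D9: dominated by D8 (operating cost 9≤9, capital cost 246≤249, build time 3≤6).
D10: dominated by D7 (operating cost 3≤35, capital cost 36≤222, build time 10≤10).
D11: dominated by D2 (operating cost 17≤29, capital cost 283≤398, build time 6≤7).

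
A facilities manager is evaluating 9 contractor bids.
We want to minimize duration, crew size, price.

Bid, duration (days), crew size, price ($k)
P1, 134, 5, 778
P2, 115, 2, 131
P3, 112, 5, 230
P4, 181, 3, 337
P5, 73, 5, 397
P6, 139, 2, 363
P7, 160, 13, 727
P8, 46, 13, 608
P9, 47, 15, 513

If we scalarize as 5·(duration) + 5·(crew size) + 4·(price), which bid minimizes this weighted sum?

P1: 5·134 + 5·5 + 4·778 = 3807
P2: 5·115 + 5·2 + 4·131 = 1109
P3: 5·112 + 5·5 + 4·230 = 1505
P4: 5·181 + 5·3 + 4·337 = 2268
P5: 5·73 + 5·5 + 4·397 = 1978
P6: 5·139 + 5·2 + 4·363 = 2157
P7: 5·160 + 5·13 + 4·727 = 3773
P8: 5·46 + 5·13 + 4·608 = 2727
P9: 5·47 + 5·15 + 4·513 = 2362
Lowest: P2 at 1109.

P2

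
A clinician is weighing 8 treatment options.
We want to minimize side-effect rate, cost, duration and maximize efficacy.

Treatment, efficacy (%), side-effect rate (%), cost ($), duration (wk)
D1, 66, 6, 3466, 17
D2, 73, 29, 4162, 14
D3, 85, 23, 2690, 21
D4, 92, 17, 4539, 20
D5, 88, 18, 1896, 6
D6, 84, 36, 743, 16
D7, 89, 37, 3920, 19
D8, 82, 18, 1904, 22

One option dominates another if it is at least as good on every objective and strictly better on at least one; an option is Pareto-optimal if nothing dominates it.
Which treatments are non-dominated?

D1, D4, D5, D6, D7

D1: not dominated (best side-effect rate).
D2: dominated by D5 (efficacy 88≥73, side-effect rate 18≤29, cost 1896≤4162, duration 6≤14).
D3: dominated by D5 (efficacy 88≥85, side-effect rate 18≤23, cost 1896≤2690, duration 6≤21).
D4: not dominated (best efficacy).
D5: not dominated (best duration).
D6: not dominated (best cost).
D7: not dominated.
D8: dominated by D5 (efficacy 88≥82, side-effect rate 18≤18, cost 1896≤1904, duration 6≤22).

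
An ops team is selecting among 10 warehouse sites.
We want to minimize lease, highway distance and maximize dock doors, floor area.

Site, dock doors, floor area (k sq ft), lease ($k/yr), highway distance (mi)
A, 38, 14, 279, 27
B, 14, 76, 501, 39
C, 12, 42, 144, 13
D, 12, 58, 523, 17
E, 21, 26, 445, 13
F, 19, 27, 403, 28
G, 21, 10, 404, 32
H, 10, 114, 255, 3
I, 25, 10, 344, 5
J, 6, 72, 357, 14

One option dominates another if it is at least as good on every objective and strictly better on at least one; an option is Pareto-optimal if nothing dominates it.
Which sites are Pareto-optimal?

A: not dominated (best dock doors).
B: not dominated.
C: not dominated (best lease).
D: not dominated.
E: not dominated.
F: not dominated.
G: dominated by A (dock doors 38≥21, floor area 14≥10, lease 279≤404, highway distance 27≤32).
H: not dominated (best floor area).
I: not dominated.
J: dominated by H (dock doors 10≥6, floor area 114≥72, lease 255≤357, highway distance 3≤14).

A, B, C, D, E, F, H, I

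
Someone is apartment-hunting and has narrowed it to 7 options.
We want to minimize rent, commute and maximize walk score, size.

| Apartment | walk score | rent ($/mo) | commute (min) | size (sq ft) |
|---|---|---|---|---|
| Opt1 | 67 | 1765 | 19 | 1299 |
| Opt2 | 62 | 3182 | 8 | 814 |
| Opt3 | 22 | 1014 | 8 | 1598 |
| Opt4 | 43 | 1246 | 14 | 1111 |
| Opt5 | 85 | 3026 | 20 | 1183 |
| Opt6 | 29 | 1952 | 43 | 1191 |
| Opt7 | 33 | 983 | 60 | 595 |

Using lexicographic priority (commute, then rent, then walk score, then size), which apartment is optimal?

First minimize commute: best is 8, kept {Opt2, Opt3}.
Then minimize rent: best is 1014, kept {Opt3}.

Opt3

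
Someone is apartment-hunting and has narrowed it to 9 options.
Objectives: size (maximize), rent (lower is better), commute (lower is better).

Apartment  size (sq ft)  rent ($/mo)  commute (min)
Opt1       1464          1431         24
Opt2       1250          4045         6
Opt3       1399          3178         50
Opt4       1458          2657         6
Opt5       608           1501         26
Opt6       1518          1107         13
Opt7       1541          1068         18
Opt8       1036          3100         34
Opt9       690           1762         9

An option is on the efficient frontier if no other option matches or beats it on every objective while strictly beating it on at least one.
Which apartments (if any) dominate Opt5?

Opt1: size 1464≥608, rent 1431≤1501, commute 24≤26 — dominates Opt5.
Opt6: size 1518≥608, rent 1107≤1501, commute 13≤26 — dominates Opt5.
Opt7: size 1541≥608, rent 1068≤1501, commute 18≤26 — dominates Opt5.
Others (Opt2, Opt3, Opt4, Opt8, Opt9) are each worse than Opt5 on at least one objective.

Opt1, Opt6, Opt7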